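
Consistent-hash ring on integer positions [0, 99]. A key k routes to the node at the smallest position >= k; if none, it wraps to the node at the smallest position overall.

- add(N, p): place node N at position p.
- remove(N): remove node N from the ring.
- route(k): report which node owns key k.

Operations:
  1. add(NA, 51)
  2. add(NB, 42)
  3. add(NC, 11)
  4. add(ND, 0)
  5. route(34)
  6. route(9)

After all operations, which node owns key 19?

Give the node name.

Answer: NB

Derivation:
Op 1: add NA@51 -> ring=[51:NA]
Op 2: add NB@42 -> ring=[42:NB,51:NA]
Op 3: add NC@11 -> ring=[11:NC,42:NB,51:NA]
Op 4: add ND@0 -> ring=[0:ND,11:NC,42:NB,51:NA]
Op 5: route key 34: smallest pos >= 34 is 42 -> NB
Op 6: route key 9: smallest pos >= 9 is 11 -> NC
Final route key 19: smallest pos >= 19 is 42 -> NB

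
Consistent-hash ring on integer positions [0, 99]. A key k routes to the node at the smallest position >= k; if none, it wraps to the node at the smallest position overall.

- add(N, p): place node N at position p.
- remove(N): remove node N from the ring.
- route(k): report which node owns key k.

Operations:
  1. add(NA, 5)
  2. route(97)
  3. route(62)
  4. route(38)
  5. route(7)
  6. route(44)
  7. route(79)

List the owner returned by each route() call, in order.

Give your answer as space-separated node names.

Answer: NA NA NA NA NA NA

Derivation:
Op 1: add NA@5 -> ring=[5:NA]
Op 2: route key 97: none >= 97, wrap to smallest pos 5 -> NA
Op 3: route key 62: none >= 62, wrap to smallest pos 5 -> NA
Op 4: route key 38: none >= 38, wrap to smallest pos 5 -> NA
Op 5: route key 7: none >= 7, wrap to smallest pos 5 -> NA
Op 6: route key 44: none >= 44, wrap to smallest pos 5 -> NA
Op 7: route key 79: none >= 79, wrap to smallest pos 5 -> NA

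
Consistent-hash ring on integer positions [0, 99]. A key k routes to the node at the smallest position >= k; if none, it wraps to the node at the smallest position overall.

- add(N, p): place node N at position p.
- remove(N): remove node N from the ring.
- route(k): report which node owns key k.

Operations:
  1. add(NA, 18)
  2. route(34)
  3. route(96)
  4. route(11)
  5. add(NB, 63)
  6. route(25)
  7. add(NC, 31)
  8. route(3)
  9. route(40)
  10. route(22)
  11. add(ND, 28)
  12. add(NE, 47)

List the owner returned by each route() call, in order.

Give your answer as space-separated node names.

Answer: NA NA NA NB NA NB NC

Derivation:
Op 1: add NA@18 -> ring=[18:NA]
Op 2: route key 34: none >= 34, wrap to smallest pos 18 -> NA
Op 3: route key 96: none >= 96, wrap to smallest pos 18 -> NA
Op 4: route key 11: smallest pos >= 11 is 18 -> NA
Op 5: add NB@63 -> ring=[18:NA,63:NB]
Op 6: route key 25: smallest pos >= 25 is 63 -> NB
Op 7: add NC@31 -> ring=[18:NA,31:NC,63:NB]
Op 8: route key 3: smallest pos >= 3 is 18 -> NA
Op 9: route key 40: smallest pos >= 40 is 63 -> NB
Op 10: route key 22: smallest pos >= 22 is 31 -> NC
Op 11: add ND@28 -> ring=[18:NA,28:ND,31:NC,63:NB]
Op 12: add NE@47 -> ring=[18:NA,28:ND,31:NC,47:NE,63:NB]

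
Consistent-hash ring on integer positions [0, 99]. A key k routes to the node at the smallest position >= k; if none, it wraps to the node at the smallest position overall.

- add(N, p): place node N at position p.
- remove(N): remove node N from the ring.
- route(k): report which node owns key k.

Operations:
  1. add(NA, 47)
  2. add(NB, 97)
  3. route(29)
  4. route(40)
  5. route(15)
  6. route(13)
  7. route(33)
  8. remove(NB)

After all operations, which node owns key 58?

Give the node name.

Answer: NA

Derivation:
Op 1: add NA@47 -> ring=[47:NA]
Op 2: add NB@97 -> ring=[47:NA,97:NB]
Op 3: route key 29: smallest pos >= 29 is 47 -> NA
Op 4: route key 40: smallest pos >= 40 is 47 -> NA
Op 5: route key 15: smallest pos >= 15 is 47 -> NA
Op 6: route key 13: smallest pos >= 13 is 47 -> NA
Op 7: route key 33: smallest pos >= 33 is 47 -> NA
Op 8: remove NB -> ring=[47:NA]
Final route key 58: none >= 58, wrap to smallest pos 47 -> NA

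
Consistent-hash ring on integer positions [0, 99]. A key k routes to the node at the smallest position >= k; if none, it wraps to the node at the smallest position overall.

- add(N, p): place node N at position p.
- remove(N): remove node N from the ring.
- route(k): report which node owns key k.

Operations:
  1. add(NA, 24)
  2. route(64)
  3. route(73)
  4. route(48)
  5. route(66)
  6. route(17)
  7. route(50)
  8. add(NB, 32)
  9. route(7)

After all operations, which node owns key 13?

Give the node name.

Answer: NA

Derivation:
Op 1: add NA@24 -> ring=[24:NA]
Op 2: route key 64: none >= 64, wrap to smallest pos 24 -> NA
Op 3: route key 73: none >= 73, wrap to smallest pos 24 -> NA
Op 4: route key 48: none >= 48, wrap to smallest pos 24 -> NA
Op 5: route key 66: none >= 66, wrap to smallest pos 24 -> NA
Op 6: route key 17: smallest pos >= 17 is 24 -> NA
Op 7: route key 50: none >= 50, wrap to smallest pos 24 -> NA
Op 8: add NB@32 -> ring=[24:NA,32:NB]
Op 9: route key 7: smallest pos >= 7 is 24 -> NA
Final route key 13: smallest pos >= 13 is 24 -> NA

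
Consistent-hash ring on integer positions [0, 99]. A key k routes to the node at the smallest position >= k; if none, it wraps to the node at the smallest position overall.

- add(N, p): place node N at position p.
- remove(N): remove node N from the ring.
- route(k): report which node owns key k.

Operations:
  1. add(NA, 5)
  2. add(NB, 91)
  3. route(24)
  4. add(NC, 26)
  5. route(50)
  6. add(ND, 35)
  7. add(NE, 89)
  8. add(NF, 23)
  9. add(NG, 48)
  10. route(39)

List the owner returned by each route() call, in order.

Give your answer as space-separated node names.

Answer: NB NB NG

Derivation:
Op 1: add NA@5 -> ring=[5:NA]
Op 2: add NB@91 -> ring=[5:NA,91:NB]
Op 3: route key 24: smallest pos >= 24 is 91 -> NB
Op 4: add NC@26 -> ring=[5:NA,26:NC,91:NB]
Op 5: route key 50: smallest pos >= 50 is 91 -> NB
Op 6: add ND@35 -> ring=[5:NA,26:NC,35:ND,91:NB]
Op 7: add NE@89 -> ring=[5:NA,26:NC,35:ND,89:NE,91:NB]
Op 8: add NF@23 -> ring=[5:NA,23:NF,26:NC,35:ND,89:NE,91:NB]
Op 9: add NG@48 -> ring=[5:NA,23:NF,26:NC,35:ND,48:NG,89:NE,91:NB]
Op 10: route key 39: smallest pos >= 39 is 48 -> NG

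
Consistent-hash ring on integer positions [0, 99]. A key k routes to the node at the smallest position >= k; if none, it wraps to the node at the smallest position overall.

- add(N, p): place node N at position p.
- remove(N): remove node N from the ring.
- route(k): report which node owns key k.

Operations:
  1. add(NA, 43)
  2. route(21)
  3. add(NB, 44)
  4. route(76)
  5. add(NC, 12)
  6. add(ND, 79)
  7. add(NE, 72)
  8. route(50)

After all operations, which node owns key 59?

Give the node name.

Op 1: add NA@43 -> ring=[43:NA]
Op 2: route key 21: smallest pos >= 21 is 43 -> NA
Op 3: add NB@44 -> ring=[43:NA,44:NB]
Op 4: route key 76: none >= 76, wrap to smallest pos 43 -> NA
Op 5: add NC@12 -> ring=[12:NC,43:NA,44:NB]
Op 6: add ND@79 -> ring=[12:NC,43:NA,44:NB,79:ND]
Op 7: add NE@72 -> ring=[12:NC,43:NA,44:NB,72:NE,79:ND]
Op 8: route key 50: smallest pos >= 50 is 72 -> NE
Final route key 59: smallest pos >= 59 is 72 -> NE

Answer: NE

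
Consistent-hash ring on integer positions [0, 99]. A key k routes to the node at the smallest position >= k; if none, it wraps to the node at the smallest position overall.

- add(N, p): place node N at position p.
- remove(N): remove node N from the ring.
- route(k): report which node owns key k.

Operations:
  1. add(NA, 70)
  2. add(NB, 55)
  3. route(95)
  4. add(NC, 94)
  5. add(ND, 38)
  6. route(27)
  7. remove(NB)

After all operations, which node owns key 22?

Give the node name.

Op 1: add NA@70 -> ring=[70:NA]
Op 2: add NB@55 -> ring=[55:NB,70:NA]
Op 3: route key 95: none >= 95, wrap to smallest pos 55 -> NB
Op 4: add NC@94 -> ring=[55:NB,70:NA,94:NC]
Op 5: add ND@38 -> ring=[38:ND,55:NB,70:NA,94:NC]
Op 6: route key 27: smallest pos >= 27 is 38 -> ND
Op 7: remove NB -> ring=[38:ND,70:NA,94:NC]
Final route key 22: smallest pos >= 22 is 38 -> ND

Answer: ND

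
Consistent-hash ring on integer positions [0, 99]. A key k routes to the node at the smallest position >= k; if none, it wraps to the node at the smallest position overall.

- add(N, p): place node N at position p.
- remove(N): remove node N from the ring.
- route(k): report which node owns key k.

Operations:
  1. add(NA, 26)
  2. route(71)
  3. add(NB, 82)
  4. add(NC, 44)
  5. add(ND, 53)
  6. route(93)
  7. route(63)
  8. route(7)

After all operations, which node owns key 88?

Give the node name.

Answer: NA

Derivation:
Op 1: add NA@26 -> ring=[26:NA]
Op 2: route key 71: none >= 71, wrap to smallest pos 26 -> NA
Op 3: add NB@82 -> ring=[26:NA,82:NB]
Op 4: add NC@44 -> ring=[26:NA,44:NC,82:NB]
Op 5: add ND@53 -> ring=[26:NA,44:NC,53:ND,82:NB]
Op 6: route key 93: none >= 93, wrap to smallest pos 26 -> NA
Op 7: route key 63: smallest pos >= 63 is 82 -> NB
Op 8: route key 7: smallest pos >= 7 is 26 -> NA
Final route key 88: none >= 88, wrap to smallest pos 26 -> NA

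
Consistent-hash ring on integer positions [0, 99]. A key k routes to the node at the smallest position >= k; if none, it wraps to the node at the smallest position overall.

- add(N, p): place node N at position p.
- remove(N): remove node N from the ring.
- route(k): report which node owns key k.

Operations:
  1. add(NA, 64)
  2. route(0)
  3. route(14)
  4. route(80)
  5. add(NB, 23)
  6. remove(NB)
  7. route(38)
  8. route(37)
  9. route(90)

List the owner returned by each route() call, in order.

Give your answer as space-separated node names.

Answer: NA NA NA NA NA NA

Derivation:
Op 1: add NA@64 -> ring=[64:NA]
Op 2: route key 0: smallest pos >= 0 is 64 -> NA
Op 3: route key 14: smallest pos >= 14 is 64 -> NA
Op 4: route key 80: none >= 80, wrap to smallest pos 64 -> NA
Op 5: add NB@23 -> ring=[23:NB,64:NA]
Op 6: remove NB -> ring=[64:NA]
Op 7: route key 38: smallest pos >= 38 is 64 -> NA
Op 8: route key 37: smallest pos >= 37 is 64 -> NA
Op 9: route key 90: none >= 90, wrap to smallest pos 64 -> NA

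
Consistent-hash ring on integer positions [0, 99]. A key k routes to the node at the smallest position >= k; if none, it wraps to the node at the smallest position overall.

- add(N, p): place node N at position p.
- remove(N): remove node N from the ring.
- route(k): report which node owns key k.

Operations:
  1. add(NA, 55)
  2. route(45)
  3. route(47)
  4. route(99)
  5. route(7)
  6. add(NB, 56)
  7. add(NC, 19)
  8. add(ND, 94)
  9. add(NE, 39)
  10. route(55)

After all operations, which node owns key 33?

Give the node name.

Answer: NE

Derivation:
Op 1: add NA@55 -> ring=[55:NA]
Op 2: route key 45: smallest pos >= 45 is 55 -> NA
Op 3: route key 47: smallest pos >= 47 is 55 -> NA
Op 4: route key 99: none >= 99, wrap to smallest pos 55 -> NA
Op 5: route key 7: smallest pos >= 7 is 55 -> NA
Op 6: add NB@56 -> ring=[55:NA,56:NB]
Op 7: add NC@19 -> ring=[19:NC,55:NA,56:NB]
Op 8: add ND@94 -> ring=[19:NC,55:NA,56:NB,94:ND]
Op 9: add NE@39 -> ring=[19:NC,39:NE,55:NA,56:NB,94:ND]
Op 10: route key 55: smallest pos >= 55 is 55 -> NA
Final route key 33: smallest pos >= 33 is 39 -> NE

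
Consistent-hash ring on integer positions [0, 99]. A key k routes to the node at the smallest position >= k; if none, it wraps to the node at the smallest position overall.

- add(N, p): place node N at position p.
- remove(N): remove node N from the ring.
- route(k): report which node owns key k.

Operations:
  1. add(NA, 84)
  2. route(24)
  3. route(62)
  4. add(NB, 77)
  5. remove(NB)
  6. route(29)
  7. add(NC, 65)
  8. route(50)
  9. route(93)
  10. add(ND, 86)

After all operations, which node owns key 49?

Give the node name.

Op 1: add NA@84 -> ring=[84:NA]
Op 2: route key 24: smallest pos >= 24 is 84 -> NA
Op 3: route key 62: smallest pos >= 62 is 84 -> NA
Op 4: add NB@77 -> ring=[77:NB,84:NA]
Op 5: remove NB -> ring=[84:NA]
Op 6: route key 29: smallest pos >= 29 is 84 -> NA
Op 7: add NC@65 -> ring=[65:NC,84:NA]
Op 8: route key 50: smallest pos >= 50 is 65 -> NC
Op 9: route key 93: none >= 93, wrap to smallest pos 65 -> NC
Op 10: add ND@86 -> ring=[65:NC,84:NA,86:ND]
Final route key 49: smallest pos >= 49 is 65 -> NC

Answer: NC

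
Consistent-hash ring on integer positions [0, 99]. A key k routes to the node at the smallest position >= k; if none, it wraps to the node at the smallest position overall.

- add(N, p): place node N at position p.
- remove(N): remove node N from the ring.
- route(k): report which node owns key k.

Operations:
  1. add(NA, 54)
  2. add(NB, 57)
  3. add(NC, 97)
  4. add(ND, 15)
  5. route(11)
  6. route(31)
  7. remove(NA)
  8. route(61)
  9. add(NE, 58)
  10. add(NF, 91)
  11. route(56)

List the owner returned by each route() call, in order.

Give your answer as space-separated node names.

Answer: ND NA NC NB

Derivation:
Op 1: add NA@54 -> ring=[54:NA]
Op 2: add NB@57 -> ring=[54:NA,57:NB]
Op 3: add NC@97 -> ring=[54:NA,57:NB,97:NC]
Op 4: add ND@15 -> ring=[15:ND,54:NA,57:NB,97:NC]
Op 5: route key 11: smallest pos >= 11 is 15 -> ND
Op 6: route key 31: smallest pos >= 31 is 54 -> NA
Op 7: remove NA -> ring=[15:ND,57:NB,97:NC]
Op 8: route key 61: smallest pos >= 61 is 97 -> NC
Op 9: add NE@58 -> ring=[15:ND,57:NB,58:NE,97:NC]
Op 10: add NF@91 -> ring=[15:ND,57:NB,58:NE,91:NF,97:NC]
Op 11: route key 56: smallest pos >= 56 is 57 -> NB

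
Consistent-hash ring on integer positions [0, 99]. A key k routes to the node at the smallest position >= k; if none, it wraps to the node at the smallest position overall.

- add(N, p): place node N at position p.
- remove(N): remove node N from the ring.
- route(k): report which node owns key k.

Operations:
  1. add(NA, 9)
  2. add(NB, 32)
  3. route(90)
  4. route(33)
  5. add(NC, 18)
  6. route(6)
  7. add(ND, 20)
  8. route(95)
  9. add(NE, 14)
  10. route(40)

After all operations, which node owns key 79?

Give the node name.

Answer: NA

Derivation:
Op 1: add NA@9 -> ring=[9:NA]
Op 2: add NB@32 -> ring=[9:NA,32:NB]
Op 3: route key 90: none >= 90, wrap to smallest pos 9 -> NA
Op 4: route key 33: none >= 33, wrap to smallest pos 9 -> NA
Op 5: add NC@18 -> ring=[9:NA,18:NC,32:NB]
Op 6: route key 6: smallest pos >= 6 is 9 -> NA
Op 7: add ND@20 -> ring=[9:NA,18:NC,20:ND,32:NB]
Op 8: route key 95: none >= 95, wrap to smallest pos 9 -> NA
Op 9: add NE@14 -> ring=[9:NA,14:NE,18:NC,20:ND,32:NB]
Op 10: route key 40: none >= 40, wrap to smallest pos 9 -> NA
Final route key 79: none >= 79, wrap to smallest pos 9 -> NA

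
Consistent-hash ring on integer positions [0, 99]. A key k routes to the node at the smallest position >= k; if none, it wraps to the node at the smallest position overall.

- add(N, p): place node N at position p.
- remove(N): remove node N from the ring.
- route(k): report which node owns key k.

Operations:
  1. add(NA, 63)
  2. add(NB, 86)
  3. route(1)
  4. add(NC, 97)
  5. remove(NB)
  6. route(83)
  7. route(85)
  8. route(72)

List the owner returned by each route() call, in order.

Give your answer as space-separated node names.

Op 1: add NA@63 -> ring=[63:NA]
Op 2: add NB@86 -> ring=[63:NA,86:NB]
Op 3: route key 1: smallest pos >= 1 is 63 -> NA
Op 4: add NC@97 -> ring=[63:NA,86:NB,97:NC]
Op 5: remove NB -> ring=[63:NA,97:NC]
Op 6: route key 83: smallest pos >= 83 is 97 -> NC
Op 7: route key 85: smallest pos >= 85 is 97 -> NC
Op 8: route key 72: smallest pos >= 72 is 97 -> NC

Answer: NA NC NC NC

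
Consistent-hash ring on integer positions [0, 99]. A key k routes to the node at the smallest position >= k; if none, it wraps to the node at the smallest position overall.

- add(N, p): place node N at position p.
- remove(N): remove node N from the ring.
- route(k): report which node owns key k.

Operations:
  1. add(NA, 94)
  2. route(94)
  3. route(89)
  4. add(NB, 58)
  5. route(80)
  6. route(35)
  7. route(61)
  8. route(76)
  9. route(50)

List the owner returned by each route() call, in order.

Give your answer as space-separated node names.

Answer: NA NA NA NB NA NA NB

Derivation:
Op 1: add NA@94 -> ring=[94:NA]
Op 2: route key 94: smallest pos >= 94 is 94 -> NA
Op 3: route key 89: smallest pos >= 89 is 94 -> NA
Op 4: add NB@58 -> ring=[58:NB,94:NA]
Op 5: route key 80: smallest pos >= 80 is 94 -> NA
Op 6: route key 35: smallest pos >= 35 is 58 -> NB
Op 7: route key 61: smallest pos >= 61 is 94 -> NA
Op 8: route key 76: smallest pos >= 76 is 94 -> NA
Op 9: route key 50: smallest pos >= 50 is 58 -> NB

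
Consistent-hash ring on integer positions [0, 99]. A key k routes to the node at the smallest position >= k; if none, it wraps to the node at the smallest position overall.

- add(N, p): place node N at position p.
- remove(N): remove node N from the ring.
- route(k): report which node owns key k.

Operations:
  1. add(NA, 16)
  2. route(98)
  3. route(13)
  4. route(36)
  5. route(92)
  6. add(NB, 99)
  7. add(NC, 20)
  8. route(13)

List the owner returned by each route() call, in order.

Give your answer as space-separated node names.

Op 1: add NA@16 -> ring=[16:NA]
Op 2: route key 98: none >= 98, wrap to smallest pos 16 -> NA
Op 3: route key 13: smallest pos >= 13 is 16 -> NA
Op 4: route key 36: none >= 36, wrap to smallest pos 16 -> NA
Op 5: route key 92: none >= 92, wrap to smallest pos 16 -> NA
Op 6: add NB@99 -> ring=[16:NA,99:NB]
Op 7: add NC@20 -> ring=[16:NA,20:NC,99:NB]
Op 8: route key 13: smallest pos >= 13 is 16 -> NA

Answer: NA NA NA NA NA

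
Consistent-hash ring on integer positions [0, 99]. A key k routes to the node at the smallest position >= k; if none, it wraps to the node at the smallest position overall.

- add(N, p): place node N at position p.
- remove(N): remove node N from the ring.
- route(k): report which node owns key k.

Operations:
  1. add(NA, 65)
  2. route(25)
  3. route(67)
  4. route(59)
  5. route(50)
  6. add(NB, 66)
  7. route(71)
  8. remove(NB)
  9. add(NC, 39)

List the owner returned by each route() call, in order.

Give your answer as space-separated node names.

Answer: NA NA NA NA NA

Derivation:
Op 1: add NA@65 -> ring=[65:NA]
Op 2: route key 25: smallest pos >= 25 is 65 -> NA
Op 3: route key 67: none >= 67, wrap to smallest pos 65 -> NA
Op 4: route key 59: smallest pos >= 59 is 65 -> NA
Op 5: route key 50: smallest pos >= 50 is 65 -> NA
Op 6: add NB@66 -> ring=[65:NA,66:NB]
Op 7: route key 71: none >= 71, wrap to smallest pos 65 -> NA
Op 8: remove NB -> ring=[65:NA]
Op 9: add NC@39 -> ring=[39:NC,65:NA]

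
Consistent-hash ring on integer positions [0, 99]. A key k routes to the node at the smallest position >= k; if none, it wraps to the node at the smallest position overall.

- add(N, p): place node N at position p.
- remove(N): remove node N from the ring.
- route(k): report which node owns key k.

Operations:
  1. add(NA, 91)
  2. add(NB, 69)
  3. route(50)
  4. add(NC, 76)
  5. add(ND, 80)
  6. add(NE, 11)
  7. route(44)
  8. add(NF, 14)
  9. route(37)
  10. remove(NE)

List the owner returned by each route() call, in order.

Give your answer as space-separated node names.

Answer: NB NB NB

Derivation:
Op 1: add NA@91 -> ring=[91:NA]
Op 2: add NB@69 -> ring=[69:NB,91:NA]
Op 3: route key 50: smallest pos >= 50 is 69 -> NB
Op 4: add NC@76 -> ring=[69:NB,76:NC,91:NA]
Op 5: add ND@80 -> ring=[69:NB,76:NC,80:ND,91:NA]
Op 6: add NE@11 -> ring=[11:NE,69:NB,76:NC,80:ND,91:NA]
Op 7: route key 44: smallest pos >= 44 is 69 -> NB
Op 8: add NF@14 -> ring=[11:NE,14:NF,69:NB,76:NC,80:ND,91:NA]
Op 9: route key 37: smallest pos >= 37 is 69 -> NB
Op 10: remove NE -> ring=[14:NF,69:NB,76:NC,80:ND,91:NA]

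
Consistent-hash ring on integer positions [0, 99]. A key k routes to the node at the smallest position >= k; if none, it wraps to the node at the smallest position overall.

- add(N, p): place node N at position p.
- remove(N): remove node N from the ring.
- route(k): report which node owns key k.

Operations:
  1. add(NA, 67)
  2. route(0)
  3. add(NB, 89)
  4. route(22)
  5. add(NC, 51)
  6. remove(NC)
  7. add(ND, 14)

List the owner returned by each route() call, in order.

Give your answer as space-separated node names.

Op 1: add NA@67 -> ring=[67:NA]
Op 2: route key 0: smallest pos >= 0 is 67 -> NA
Op 3: add NB@89 -> ring=[67:NA,89:NB]
Op 4: route key 22: smallest pos >= 22 is 67 -> NA
Op 5: add NC@51 -> ring=[51:NC,67:NA,89:NB]
Op 6: remove NC -> ring=[67:NA,89:NB]
Op 7: add ND@14 -> ring=[14:ND,67:NA,89:NB]

Answer: NA NA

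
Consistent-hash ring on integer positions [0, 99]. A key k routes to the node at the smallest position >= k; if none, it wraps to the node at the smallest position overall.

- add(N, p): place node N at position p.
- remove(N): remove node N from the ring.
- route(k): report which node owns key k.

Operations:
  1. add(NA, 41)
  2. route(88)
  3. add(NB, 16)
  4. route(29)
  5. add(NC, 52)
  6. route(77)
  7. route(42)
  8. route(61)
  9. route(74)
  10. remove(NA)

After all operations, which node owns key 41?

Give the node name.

Op 1: add NA@41 -> ring=[41:NA]
Op 2: route key 88: none >= 88, wrap to smallest pos 41 -> NA
Op 3: add NB@16 -> ring=[16:NB,41:NA]
Op 4: route key 29: smallest pos >= 29 is 41 -> NA
Op 5: add NC@52 -> ring=[16:NB,41:NA,52:NC]
Op 6: route key 77: none >= 77, wrap to smallest pos 16 -> NB
Op 7: route key 42: smallest pos >= 42 is 52 -> NC
Op 8: route key 61: none >= 61, wrap to smallest pos 16 -> NB
Op 9: route key 74: none >= 74, wrap to smallest pos 16 -> NB
Op 10: remove NA -> ring=[16:NB,52:NC]
Final route key 41: smallest pos >= 41 is 52 -> NC

Answer: NC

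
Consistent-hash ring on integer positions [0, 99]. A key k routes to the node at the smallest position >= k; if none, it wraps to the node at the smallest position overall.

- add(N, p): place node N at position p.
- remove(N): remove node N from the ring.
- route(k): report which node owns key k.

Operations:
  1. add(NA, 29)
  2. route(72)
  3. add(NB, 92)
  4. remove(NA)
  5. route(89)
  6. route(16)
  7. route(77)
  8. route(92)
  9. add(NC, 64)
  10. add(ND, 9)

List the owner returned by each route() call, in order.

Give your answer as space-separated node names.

Op 1: add NA@29 -> ring=[29:NA]
Op 2: route key 72: none >= 72, wrap to smallest pos 29 -> NA
Op 3: add NB@92 -> ring=[29:NA,92:NB]
Op 4: remove NA -> ring=[92:NB]
Op 5: route key 89: smallest pos >= 89 is 92 -> NB
Op 6: route key 16: smallest pos >= 16 is 92 -> NB
Op 7: route key 77: smallest pos >= 77 is 92 -> NB
Op 8: route key 92: smallest pos >= 92 is 92 -> NB
Op 9: add NC@64 -> ring=[64:NC,92:NB]
Op 10: add ND@9 -> ring=[9:ND,64:NC,92:NB]

Answer: NA NB NB NB NB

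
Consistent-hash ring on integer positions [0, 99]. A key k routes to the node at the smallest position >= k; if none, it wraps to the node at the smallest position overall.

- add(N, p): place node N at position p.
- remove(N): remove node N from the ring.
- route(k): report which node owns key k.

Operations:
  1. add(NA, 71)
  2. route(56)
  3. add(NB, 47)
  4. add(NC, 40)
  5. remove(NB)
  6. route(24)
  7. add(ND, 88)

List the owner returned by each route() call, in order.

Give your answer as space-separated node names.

Op 1: add NA@71 -> ring=[71:NA]
Op 2: route key 56: smallest pos >= 56 is 71 -> NA
Op 3: add NB@47 -> ring=[47:NB,71:NA]
Op 4: add NC@40 -> ring=[40:NC,47:NB,71:NA]
Op 5: remove NB -> ring=[40:NC,71:NA]
Op 6: route key 24: smallest pos >= 24 is 40 -> NC
Op 7: add ND@88 -> ring=[40:NC,71:NA,88:ND]

Answer: NA NC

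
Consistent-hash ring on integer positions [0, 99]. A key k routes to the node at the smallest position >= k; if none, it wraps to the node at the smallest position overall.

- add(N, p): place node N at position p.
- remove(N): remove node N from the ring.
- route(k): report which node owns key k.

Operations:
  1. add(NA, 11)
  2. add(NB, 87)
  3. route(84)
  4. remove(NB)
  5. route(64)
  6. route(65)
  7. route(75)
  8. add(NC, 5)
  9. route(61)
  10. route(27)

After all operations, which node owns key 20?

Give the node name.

Op 1: add NA@11 -> ring=[11:NA]
Op 2: add NB@87 -> ring=[11:NA,87:NB]
Op 3: route key 84: smallest pos >= 84 is 87 -> NB
Op 4: remove NB -> ring=[11:NA]
Op 5: route key 64: none >= 64, wrap to smallest pos 11 -> NA
Op 6: route key 65: none >= 65, wrap to smallest pos 11 -> NA
Op 7: route key 75: none >= 75, wrap to smallest pos 11 -> NA
Op 8: add NC@5 -> ring=[5:NC,11:NA]
Op 9: route key 61: none >= 61, wrap to smallest pos 5 -> NC
Op 10: route key 27: none >= 27, wrap to smallest pos 5 -> NC
Final route key 20: none >= 20, wrap to smallest pos 5 -> NC

Answer: NC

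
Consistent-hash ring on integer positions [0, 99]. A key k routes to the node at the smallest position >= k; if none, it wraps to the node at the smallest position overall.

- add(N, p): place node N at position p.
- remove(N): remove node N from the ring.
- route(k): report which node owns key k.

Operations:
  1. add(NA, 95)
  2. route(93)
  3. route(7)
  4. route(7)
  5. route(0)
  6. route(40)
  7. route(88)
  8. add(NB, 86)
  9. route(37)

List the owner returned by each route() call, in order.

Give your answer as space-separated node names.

Op 1: add NA@95 -> ring=[95:NA]
Op 2: route key 93: smallest pos >= 93 is 95 -> NA
Op 3: route key 7: smallest pos >= 7 is 95 -> NA
Op 4: route key 7: smallest pos >= 7 is 95 -> NA
Op 5: route key 0: smallest pos >= 0 is 95 -> NA
Op 6: route key 40: smallest pos >= 40 is 95 -> NA
Op 7: route key 88: smallest pos >= 88 is 95 -> NA
Op 8: add NB@86 -> ring=[86:NB,95:NA]
Op 9: route key 37: smallest pos >= 37 is 86 -> NB

Answer: NA NA NA NA NA NA NB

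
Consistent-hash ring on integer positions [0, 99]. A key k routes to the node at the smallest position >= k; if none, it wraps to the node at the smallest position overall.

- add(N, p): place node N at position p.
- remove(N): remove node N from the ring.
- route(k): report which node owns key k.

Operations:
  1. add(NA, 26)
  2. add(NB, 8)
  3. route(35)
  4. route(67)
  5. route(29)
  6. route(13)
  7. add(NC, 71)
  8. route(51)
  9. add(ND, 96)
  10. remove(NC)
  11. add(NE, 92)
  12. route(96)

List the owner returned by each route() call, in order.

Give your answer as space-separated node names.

Answer: NB NB NB NA NC ND

Derivation:
Op 1: add NA@26 -> ring=[26:NA]
Op 2: add NB@8 -> ring=[8:NB,26:NA]
Op 3: route key 35: none >= 35, wrap to smallest pos 8 -> NB
Op 4: route key 67: none >= 67, wrap to smallest pos 8 -> NB
Op 5: route key 29: none >= 29, wrap to smallest pos 8 -> NB
Op 6: route key 13: smallest pos >= 13 is 26 -> NA
Op 7: add NC@71 -> ring=[8:NB,26:NA,71:NC]
Op 8: route key 51: smallest pos >= 51 is 71 -> NC
Op 9: add ND@96 -> ring=[8:NB,26:NA,71:NC,96:ND]
Op 10: remove NC -> ring=[8:NB,26:NA,96:ND]
Op 11: add NE@92 -> ring=[8:NB,26:NA,92:NE,96:ND]
Op 12: route key 96: smallest pos >= 96 is 96 -> ND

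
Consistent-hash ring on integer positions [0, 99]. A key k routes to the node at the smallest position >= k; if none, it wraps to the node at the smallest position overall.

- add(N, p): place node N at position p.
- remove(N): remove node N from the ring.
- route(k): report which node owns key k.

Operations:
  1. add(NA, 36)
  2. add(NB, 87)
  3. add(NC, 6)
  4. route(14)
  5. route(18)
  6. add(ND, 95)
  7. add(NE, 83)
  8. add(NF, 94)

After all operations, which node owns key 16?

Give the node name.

Op 1: add NA@36 -> ring=[36:NA]
Op 2: add NB@87 -> ring=[36:NA,87:NB]
Op 3: add NC@6 -> ring=[6:NC,36:NA,87:NB]
Op 4: route key 14: smallest pos >= 14 is 36 -> NA
Op 5: route key 18: smallest pos >= 18 is 36 -> NA
Op 6: add ND@95 -> ring=[6:NC,36:NA,87:NB,95:ND]
Op 7: add NE@83 -> ring=[6:NC,36:NA,83:NE,87:NB,95:ND]
Op 8: add NF@94 -> ring=[6:NC,36:NA,83:NE,87:NB,94:NF,95:ND]
Final route key 16: smallest pos >= 16 is 36 -> NA

Answer: NA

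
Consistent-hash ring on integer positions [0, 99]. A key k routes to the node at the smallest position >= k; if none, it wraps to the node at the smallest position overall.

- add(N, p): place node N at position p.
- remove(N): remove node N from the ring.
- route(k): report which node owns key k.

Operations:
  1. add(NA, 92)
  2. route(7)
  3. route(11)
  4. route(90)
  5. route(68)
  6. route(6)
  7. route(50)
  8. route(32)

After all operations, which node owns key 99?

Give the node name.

Answer: NA

Derivation:
Op 1: add NA@92 -> ring=[92:NA]
Op 2: route key 7: smallest pos >= 7 is 92 -> NA
Op 3: route key 11: smallest pos >= 11 is 92 -> NA
Op 4: route key 90: smallest pos >= 90 is 92 -> NA
Op 5: route key 68: smallest pos >= 68 is 92 -> NA
Op 6: route key 6: smallest pos >= 6 is 92 -> NA
Op 7: route key 50: smallest pos >= 50 is 92 -> NA
Op 8: route key 32: smallest pos >= 32 is 92 -> NA
Final route key 99: none >= 99, wrap to smallest pos 92 -> NA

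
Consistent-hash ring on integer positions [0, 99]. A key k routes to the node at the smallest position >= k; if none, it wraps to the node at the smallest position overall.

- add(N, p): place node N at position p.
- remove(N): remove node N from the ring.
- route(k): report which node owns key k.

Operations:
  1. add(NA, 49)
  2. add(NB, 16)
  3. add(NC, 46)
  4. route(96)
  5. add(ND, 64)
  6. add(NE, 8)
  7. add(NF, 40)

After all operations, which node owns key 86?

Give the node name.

Answer: NE

Derivation:
Op 1: add NA@49 -> ring=[49:NA]
Op 2: add NB@16 -> ring=[16:NB,49:NA]
Op 3: add NC@46 -> ring=[16:NB,46:NC,49:NA]
Op 4: route key 96: none >= 96, wrap to smallest pos 16 -> NB
Op 5: add ND@64 -> ring=[16:NB,46:NC,49:NA,64:ND]
Op 6: add NE@8 -> ring=[8:NE,16:NB,46:NC,49:NA,64:ND]
Op 7: add NF@40 -> ring=[8:NE,16:NB,40:NF,46:NC,49:NA,64:ND]
Final route key 86: none >= 86, wrap to smallest pos 8 -> NE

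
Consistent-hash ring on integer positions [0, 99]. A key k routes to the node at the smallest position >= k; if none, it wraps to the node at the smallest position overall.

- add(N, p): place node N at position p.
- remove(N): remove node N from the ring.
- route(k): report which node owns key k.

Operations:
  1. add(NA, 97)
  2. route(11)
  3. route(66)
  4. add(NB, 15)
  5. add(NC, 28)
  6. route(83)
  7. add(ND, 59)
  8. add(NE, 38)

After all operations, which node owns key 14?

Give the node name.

Answer: NB

Derivation:
Op 1: add NA@97 -> ring=[97:NA]
Op 2: route key 11: smallest pos >= 11 is 97 -> NA
Op 3: route key 66: smallest pos >= 66 is 97 -> NA
Op 4: add NB@15 -> ring=[15:NB,97:NA]
Op 5: add NC@28 -> ring=[15:NB,28:NC,97:NA]
Op 6: route key 83: smallest pos >= 83 is 97 -> NA
Op 7: add ND@59 -> ring=[15:NB,28:NC,59:ND,97:NA]
Op 8: add NE@38 -> ring=[15:NB,28:NC,38:NE,59:ND,97:NA]
Final route key 14: smallest pos >= 14 is 15 -> NB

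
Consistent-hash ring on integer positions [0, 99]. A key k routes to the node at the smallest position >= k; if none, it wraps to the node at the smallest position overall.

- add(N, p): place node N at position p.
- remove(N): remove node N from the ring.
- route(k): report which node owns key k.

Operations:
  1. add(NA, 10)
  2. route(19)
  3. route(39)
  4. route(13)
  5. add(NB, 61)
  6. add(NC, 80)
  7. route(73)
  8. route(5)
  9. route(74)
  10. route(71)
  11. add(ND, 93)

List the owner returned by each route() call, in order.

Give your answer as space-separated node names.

Answer: NA NA NA NC NA NC NC

Derivation:
Op 1: add NA@10 -> ring=[10:NA]
Op 2: route key 19: none >= 19, wrap to smallest pos 10 -> NA
Op 3: route key 39: none >= 39, wrap to smallest pos 10 -> NA
Op 4: route key 13: none >= 13, wrap to smallest pos 10 -> NA
Op 5: add NB@61 -> ring=[10:NA,61:NB]
Op 6: add NC@80 -> ring=[10:NA,61:NB,80:NC]
Op 7: route key 73: smallest pos >= 73 is 80 -> NC
Op 8: route key 5: smallest pos >= 5 is 10 -> NA
Op 9: route key 74: smallest pos >= 74 is 80 -> NC
Op 10: route key 71: smallest pos >= 71 is 80 -> NC
Op 11: add ND@93 -> ring=[10:NA,61:NB,80:NC,93:ND]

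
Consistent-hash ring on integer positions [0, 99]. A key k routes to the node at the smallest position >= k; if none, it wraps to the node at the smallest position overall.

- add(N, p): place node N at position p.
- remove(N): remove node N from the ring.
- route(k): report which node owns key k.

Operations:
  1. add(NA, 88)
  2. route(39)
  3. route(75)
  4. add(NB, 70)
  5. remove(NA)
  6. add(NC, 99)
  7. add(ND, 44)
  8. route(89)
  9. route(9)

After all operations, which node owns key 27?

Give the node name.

Answer: ND

Derivation:
Op 1: add NA@88 -> ring=[88:NA]
Op 2: route key 39: smallest pos >= 39 is 88 -> NA
Op 3: route key 75: smallest pos >= 75 is 88 -> NA
Op 4: add NB@70 -> ring=[70:NB,88:NA]
Op 5: remove NA -> ring=[70:NB]
Op 6: add NC@99 -> ring=[70:NB,99:NC]
Op 7: add ND@44 -> ring=[44:ND,70:NB,99:NC]
Op 8: route key 89: smallest pos >= 89 is 99 -> NC
Op 9: route key 9: smallest pos >= 9 is 44 -> ND
Final route key 27: smallest pos >= 27 is 44 -> ND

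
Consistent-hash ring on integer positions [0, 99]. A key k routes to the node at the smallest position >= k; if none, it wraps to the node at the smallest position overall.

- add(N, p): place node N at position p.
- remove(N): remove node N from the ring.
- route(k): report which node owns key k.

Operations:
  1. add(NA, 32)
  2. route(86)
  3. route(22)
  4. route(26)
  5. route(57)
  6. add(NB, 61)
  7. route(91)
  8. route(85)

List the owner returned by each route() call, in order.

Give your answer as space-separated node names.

Op 1: add NA@32 -> ring=[32:NA]
Op 2: route key 86: none >= 86, wrap to smallest pos 32 -> NA
Op 3: route key 22: smallest pos >= 22 is 32 -> NA
Op 4: route key 26: smallest pos >= 26 is 32 -> NA
Op 5: route key 57: none >= 57, wrap to smallest pos 32 -> NA
Op 6: add NB@61 -> ring=[32:NA,61:NB]
Op 7: route key 91: none >= 91, wrap to smallest pos 32 -> NA
Op 8: route key 85: none >= 85, wrap to smallest pos 32 -> NA

Answer: NA NA NA NA NA NA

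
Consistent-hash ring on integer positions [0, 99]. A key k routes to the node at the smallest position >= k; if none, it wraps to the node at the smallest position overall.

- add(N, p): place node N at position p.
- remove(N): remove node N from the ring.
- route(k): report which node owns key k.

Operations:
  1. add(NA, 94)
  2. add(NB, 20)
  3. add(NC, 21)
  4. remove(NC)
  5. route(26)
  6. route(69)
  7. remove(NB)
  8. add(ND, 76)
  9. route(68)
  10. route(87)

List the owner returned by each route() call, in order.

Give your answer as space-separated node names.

Answer: NA NA ND NA

Derivation:
Op 1: add NA@94 -> ring=[94:NA]
Op 2: add NB@20 -> ring=[20:NB,94:NA]
Op 3: add NC@21 -> ring=[20:NB,21:NC,94:NA]
Op 4: remove NC -> ring=[20:NB,94:NA]
Op 5: route key 26: smallest pos >= 26 is 94 -> NA
Op 6: route key 69: smallest pos >= 69 is 94 -> NA
Op 7: remove NB -> ring=[94:NA]
Op 8: add ND@76 -> ring=[76:ND,94:NA]
Op 9: route key 68: smallest pos >= 68 is 76 -> ND
Op 10: route key 87: smallest pos >= 87 is 94 -> NA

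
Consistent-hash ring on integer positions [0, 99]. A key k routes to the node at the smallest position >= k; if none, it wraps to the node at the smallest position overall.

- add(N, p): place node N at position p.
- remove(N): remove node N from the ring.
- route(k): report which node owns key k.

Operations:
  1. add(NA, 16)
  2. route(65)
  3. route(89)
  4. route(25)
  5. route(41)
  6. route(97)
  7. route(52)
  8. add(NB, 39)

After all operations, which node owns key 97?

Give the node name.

Op 1: add NA@16 -> ring=[16:NA]
Op 2: route key 65: none >= 65, wrap to smallest pos 16 -> NA
Op 3: route key 89: none >= 89, wrap to smallest pos 16 -> NA
Op 4: route key 25: none >= 25, wrap to smallest pos 16 -> NA
Op 5: route key 41: none >= 41, wrap to smallest pos 16 -> NA
Op 6: route key 97: none >= 97, wrap to smallest pos 16 -> NA
Op 7: route key 52: none >= 52, wrap to smallest pos 16 -> NA
Op 8: add NB@39 -> ring=[16:NA,39:NB]
Final route key 97: none >= 97, wrap to smallest pos 16 -> NA

Answer: NA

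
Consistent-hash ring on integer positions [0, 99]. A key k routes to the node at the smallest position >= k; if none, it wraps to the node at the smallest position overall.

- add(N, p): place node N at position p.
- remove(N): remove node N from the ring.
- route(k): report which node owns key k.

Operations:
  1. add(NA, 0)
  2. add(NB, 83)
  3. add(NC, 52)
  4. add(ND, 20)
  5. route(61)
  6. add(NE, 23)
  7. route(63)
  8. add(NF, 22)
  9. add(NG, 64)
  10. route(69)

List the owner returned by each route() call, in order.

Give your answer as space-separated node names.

Op 1: add NA@0 -> ring=[0:NA]
Op 2: add NB@83 -> ring=[0:NA,83:NB]
Op 3: add NC@52 -> ring=[0:NA,52:NC,83:NB]
Op 4: add ND@20 -> ring=[0:NA,20:ND,52:NC,83:NB]
Op 5: route key 61: smallest pos >= 61 is 83 -> NB
Op 6: add NE@23 -> ring=[0:NA,20:ND,23:NE,52:NC,83:NB]
Op 7: route key 63: smallest pos >= 63 is 83 -> NB
Op 8: add NF@22 -> ring=[0:NA,20:ND,22:NF,23:NE,52:NC,83:NB]
Op 9: add NG@64 -> ring=[0:NA,20:ND,22:NF,23:NE,52:NC,64:NG,83:NB]
Op 10: route key 69: smallest pos >= 69 is 83 -> NB

Answer: NB NB NB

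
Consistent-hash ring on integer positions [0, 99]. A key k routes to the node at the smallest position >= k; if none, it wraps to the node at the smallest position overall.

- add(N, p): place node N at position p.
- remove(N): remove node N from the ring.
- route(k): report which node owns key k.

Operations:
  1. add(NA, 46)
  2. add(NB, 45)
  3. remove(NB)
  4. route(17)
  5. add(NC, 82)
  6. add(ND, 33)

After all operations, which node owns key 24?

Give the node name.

Op 1: add NA@46 -> ring=[46:NA]
Op 2: add NB@45 -> ring=[45:NB,46:NA]
Op 3: remove NB -> ring=[46:NA]
Op 4: route key 17: smallest pos >= 17 is 46 -> NA
Op 5: add NC@82 -> ring=[46:NA,82:NC]
Op 6: add ND@33 -> ring=[33:ND,46:NA,82:NC]
Final route key 24: smallest pos >= 24 is 33 -> ND

Answer: ND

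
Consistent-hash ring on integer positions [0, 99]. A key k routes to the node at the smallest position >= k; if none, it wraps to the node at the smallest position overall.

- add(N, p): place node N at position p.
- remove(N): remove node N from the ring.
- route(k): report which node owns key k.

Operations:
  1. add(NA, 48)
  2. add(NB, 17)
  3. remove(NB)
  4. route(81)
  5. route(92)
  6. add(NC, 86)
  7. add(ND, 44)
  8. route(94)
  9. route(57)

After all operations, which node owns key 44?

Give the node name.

Op 1: add NA@48 -> ring=[48:NA]
Op 2: add NB@17 -> ring=[17:NB,48:NA]
Op 3: remove NB -> ring=[48:NA]
Op 4: route key 81: none >= 81, wrap to smallest pos 48 -> NA
Op 5: route key 92: none >= 92, wrap to smallest pos 48 -> NA
Op 6: add NC@86 -> ring=[48:NA,86:NC]
Op 7: add ND@44 -> ring=[44:ND,48:NA,86:NC]
Op 8: route key 94: none >= 94, wrap to smallest pos 44 -> ND
Op 9: route key 57: smallest pos >= 57 is 86 -> NC
Final route key 44: smallest pos >= 44 is 44 -> ND

Answer: ND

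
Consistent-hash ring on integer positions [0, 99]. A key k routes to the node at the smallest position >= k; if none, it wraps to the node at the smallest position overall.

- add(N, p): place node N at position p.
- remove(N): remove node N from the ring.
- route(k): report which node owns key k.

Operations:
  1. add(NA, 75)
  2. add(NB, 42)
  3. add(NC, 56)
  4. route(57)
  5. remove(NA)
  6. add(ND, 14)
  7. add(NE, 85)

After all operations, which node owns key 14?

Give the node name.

Op 1: add NA@75 -> ring=[75:NA]
Op 2: add NB@42 -> ring=[42:NB,75:NA]
Op 3: add NC@56 -> ring=[42:NB,56:NC,75:NA]
Op 4: route key 57: smallest pos >= 57 is 75 -> NA
Op 5: remove NA -> ring=[42:NB,56:NC]
Op 6: add ND@14 -> ring=[14:ND,42:NB,56:NC]
Op 7: add NE@85 -> ring=[14:ND,42:NB,56:NC,85:NE]
Final route key 14: smallest pos >= 14 is 14 -> ND

Answer: ND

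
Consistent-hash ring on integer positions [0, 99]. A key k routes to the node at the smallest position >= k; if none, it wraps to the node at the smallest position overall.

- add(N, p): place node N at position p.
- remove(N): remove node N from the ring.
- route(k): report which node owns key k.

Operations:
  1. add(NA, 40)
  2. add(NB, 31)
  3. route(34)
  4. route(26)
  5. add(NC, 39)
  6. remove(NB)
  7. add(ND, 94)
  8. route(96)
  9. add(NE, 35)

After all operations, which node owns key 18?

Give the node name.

Op 1: add NA@40 -> ring=[40:NA]
Op 2: add NB@31 -> ring=[31:NB,40:NA]
Op 3: route key 34: smallest pos >= 34 is 40 -> NA
Op 4: route key 26: smallest pos >= 26 is 31 -> NB
Op 5: add NC@39 -> ring=[31:NB,39:NC,40:NA]
Op 6: remove NB -> ring=[39:NC,40:NA]
Op 7: add ND@94 -> ring=[39:NC,40:NA,94:ND]
Op 8: route key 96: none >= 96, wrap to smallest pos 39 -> NC
Op 9: add NE@35 -> ring=[35:NE,39:NC,40:NA,94:ND]
Final route key 18: smallest pos >= 18 is 35 -> NE

Answer: NE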